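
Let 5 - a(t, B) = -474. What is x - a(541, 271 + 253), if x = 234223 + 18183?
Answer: 251927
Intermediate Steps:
a(t, B) = 479 (a(t, B) = 5 - 1*(-474) = 5 + 474 = 479)
x = 252406
x - a(541, 271 + 253) = 252406 - 1*479 = 252406 - 479 = 251927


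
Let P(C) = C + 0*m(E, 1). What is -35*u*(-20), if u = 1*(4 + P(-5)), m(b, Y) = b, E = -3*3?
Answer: -700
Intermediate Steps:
E = -9
P(C) = C (P(C) = C + 0*(-9) = C + 0 = C)
u = -1 (u = 1*(4 - 5) = 1*(-1) = -1)
-35*u*(-20) = -35*(-1)*(-20) = 35*(-20) = -700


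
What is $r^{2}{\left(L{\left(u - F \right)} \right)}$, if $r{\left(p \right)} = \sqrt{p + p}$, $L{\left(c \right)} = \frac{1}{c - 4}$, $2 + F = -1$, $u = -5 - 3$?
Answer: $- \frac{2}{9} \approx -0.22222$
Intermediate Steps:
$u = -8$ ($u = -5 - 3 = -8$)
$F = -3$ ($F = -2 - 1 = -3$)
$L{\left(c \right)} = \frac{1}{-4 + c}$
$r{\left(p \right)} = \sqrt{2} \sqrt{p}$ ($r{\left(p \right)} = \sqrt{2 p} = \sqrt{2} \sqrt{p}$)
$r^{2}{\left(L{\left(u - F \right)} \right)} = \left(\sqrt{2} \sqrt{\frac{1}{-4 - 5}}\right)^{2} = \left(\sqrt{2} \sqrt{\frac{1}{-9}}\right)^{2} = \left(\sqrt{2} \sqrt{- \frac{1}{9}}\right)^{2} = \left(\sqrt{2} \frac{i}{3}\right)^{2} = \left(\frac{i \sqrt{2}}{3}\right)^{2} = - \frac{2}{9}$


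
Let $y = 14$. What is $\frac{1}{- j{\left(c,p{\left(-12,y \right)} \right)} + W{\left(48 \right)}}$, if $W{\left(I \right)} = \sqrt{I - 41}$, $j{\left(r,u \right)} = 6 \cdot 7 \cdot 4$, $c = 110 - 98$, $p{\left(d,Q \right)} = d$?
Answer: $- \frac{24}{4031} - \frac{\sqrt{7}}{28217} \approx -0.0060476$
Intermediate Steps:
$c = 12$
$j{\left(r,u \right)} = 168$ ($j{\left(r,u \right)} = 42 \cdot 4 = 168$)
$W{\left(I \right)} = \sqrt{-41 + I}$
$\frac{1}{- j{\left(c,p{\left(-12,y \right)} \right)} + W{\left(48 \right)}} = \frac{1}{\left(-1\right) 168 + \sqrt{-41 + 48}} = \frac{1}{-168 + \sqrt{7}}$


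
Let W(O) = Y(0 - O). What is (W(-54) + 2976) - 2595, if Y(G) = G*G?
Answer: 3297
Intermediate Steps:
Y(G) = G²
W(O) = O² (W(O) = (0 - O)² = (-O)² = O²)
(W(-54) + 2976) - 2595 = ((-54)² + 2976) - 2595 = (2916 + 2976) - 2595 = 5892 - 2595 = 3297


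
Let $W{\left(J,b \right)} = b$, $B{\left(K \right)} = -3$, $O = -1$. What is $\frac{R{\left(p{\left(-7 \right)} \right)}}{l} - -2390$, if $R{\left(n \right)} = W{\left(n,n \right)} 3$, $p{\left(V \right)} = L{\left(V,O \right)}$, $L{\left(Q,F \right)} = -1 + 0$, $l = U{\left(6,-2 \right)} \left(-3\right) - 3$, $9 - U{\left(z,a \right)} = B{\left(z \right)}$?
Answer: $\frac{31071}{13} \approx 2390.1$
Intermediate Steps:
$U{\left(z,a \right)} = 12$ ($U{\left(z,a \right)} = 9 - -3 = 9 + 3 = 12$)
$l = -39$ ($l = 12 \left(-3\right) - 3 = -36 - 3 = -39$)
$L{\left(Q,F \right)} = -1$
$p{\left(V \right)} = -1$
$R{\left(n \right)} = 3 n$ ($R{\left(n \right)} = n 3 = 3 n$)
$\frac{R{\left(p{\left(-7 \right)} \right)}}{l} - -2390 = \frac{3 \left(-1\right)}{-39} - -2390 = \left(-3\right) \left(- \frac{1}{39}\right) + 2390 = \frac{1}{13} + 2390 = \frac{31071}{13}$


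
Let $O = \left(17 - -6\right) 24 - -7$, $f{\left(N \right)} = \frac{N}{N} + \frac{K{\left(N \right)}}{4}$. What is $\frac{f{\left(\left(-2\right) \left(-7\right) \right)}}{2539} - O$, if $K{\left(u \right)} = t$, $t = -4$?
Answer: $-559$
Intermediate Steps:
$K{\left(u \right)} = -4$
$f{\left(N \right)} = 0$ ($f{\left(N \right)} = \frac{N}{N} - \frac{4}{4} = 1 - 1 = 0$)
$O = 559$ ($O = \left(17 + 6\right) 24 + \left(-4 + 11\right) = 23 \cdot 24 + 7 = 552 + 7 = 559$)
$\frac{f{\left(\left(-2\right) \left(-7\right) \right)}}{2539} - O = \frac{0}{2539} - 559 = 0 \cdot \frac{1}{2539} - 559 = 0 - 559 = -559$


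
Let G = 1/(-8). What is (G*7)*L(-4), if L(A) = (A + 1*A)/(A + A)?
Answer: -7/8 ≈ -0.87500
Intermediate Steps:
G = -1/8 ≈ -0.12500
L(A) = 1 (L(A) = (A + A)/((2*A)) = (2*A)*(1/(2*A)) = 1)
(G*7)*L(-4) = -1/8*7*1 = -7/8*1 = -7/8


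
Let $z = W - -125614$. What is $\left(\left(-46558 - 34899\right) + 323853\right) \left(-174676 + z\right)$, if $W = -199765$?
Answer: $-60314669492$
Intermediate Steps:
$z = -74151$ ($z = -199765 - -125614 = -199765 + 125614 = -74151$)
$\left(\left(-46558 - 34899\right) + 323853\right) \left(-174676 + z\right) = \left(\left(-46558 - 34899\right) + 323853\right) \left(-174676 - 74151\right) = \left(-81457 + 323853\right) \left(-248827\right) = 242396 \left(-248827\right) = -60314669492$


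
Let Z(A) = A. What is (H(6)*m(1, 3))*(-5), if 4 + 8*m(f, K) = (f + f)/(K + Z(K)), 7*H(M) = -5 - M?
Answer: -605/168 ≈ -3.6012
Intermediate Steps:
H(M) = -5/7 - M/7 (H(M) = (-5 - M)/7 = -5/7 - M/7)
m(f, K) = -1/2 + f/(8*K) (m(f, K) = -1/2 + ((f + f)/(K + K))/8 = -1/2 + ((2*f)/((2*K)))/8 = -1/2 + ((2*f)*(1/(2*K)))/8 = -1/2 + (f/K)/8 = -1/2 + f/(8*K))
(H(6)*m(1, 3))*(-5) = ((-5/7 - 1/7*6)*((1/8)*(1 - 4*3)/3))*(-5) = ((-5/7 - 6/7)*((1/8)*(1/3)*(1 - 12)))*(-5) = -11*(-11)/(56*3)*(-5) = -11/7*(-11/24)*(-5) = (121/168)*(-5) = -605/168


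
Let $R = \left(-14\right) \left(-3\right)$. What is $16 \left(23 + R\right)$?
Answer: $1040$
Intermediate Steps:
$R = 42$
$16 \left(23 + R\right) = 16 \left(23 + 42\right) = 16 \cdot 65 = 1040$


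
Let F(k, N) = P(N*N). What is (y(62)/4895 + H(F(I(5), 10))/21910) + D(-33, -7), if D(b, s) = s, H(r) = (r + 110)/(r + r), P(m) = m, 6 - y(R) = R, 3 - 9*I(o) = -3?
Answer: -429695983/61285400 ≈ -7.0114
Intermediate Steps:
I(o) = ⅔ (I(o) = ⅓ - ⅑*(-3) = ⅓ + ⅓ = ⅔)
y(R) = 6 - R
F(k, N) = N² (F(k, N) = N*N = N²)
H(r) = (110 + r)/(2*r) (H(r) = (110 + r)/((2*r)) = (110 + r)*(1/(2*r)) = (110 + r)/(2*r))
(y(62)/4895 + H(F(I(5), 10))/21910) + D(-33, -7) = ((6 - 1*62)/4895 + ((110 + 10²)/(2*(10²)))/21910) - 7 = ((6 - 62)*(1/4895) + ((½)*(110 + 100)/100)*(1/21910)) - 7 = (-56*1/4895 + ((½)*(1/100)*210)*(1/21910)) - 7 = (-56/4895 + (21/20)*(1/21910)) - 7 = (-56/4895 + 3/62600) - 7 = -698183/61285400 - 7 = -429695983/61285400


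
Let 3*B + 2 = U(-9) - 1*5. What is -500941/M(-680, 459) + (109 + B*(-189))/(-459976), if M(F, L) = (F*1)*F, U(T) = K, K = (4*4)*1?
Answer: -28776132277/26586612800 ≈ -1.0824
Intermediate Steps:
K = 16 (K = 16*1 = 16)
U(T) = 16
B = 3 (B = -2/3 + (16 - 1*5)/3 = -2/3 + (16 - 5)/3 = -2/3 + (1/3)*11 = -2/3 + 11/3 = 3)
M(F, L) = F**2 (M(F, L) = F*F = F**2)
-500941/M(-680, 459) + (109 + B*(-189))/(-459976) = -500941/((-680)**2) + (109 + 3*(-189))/(-459976) = -500941/462400 + (109 - 567)*(-1/459976) = -500941*1/462400 - 458*(-1/459976) = -500941/462400 + 229/229988 = -28776132277/26586612800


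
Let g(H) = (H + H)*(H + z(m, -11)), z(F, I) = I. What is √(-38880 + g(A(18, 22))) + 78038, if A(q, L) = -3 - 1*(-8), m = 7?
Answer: 78038 + 2*I*√9735 ≈ 78038.0 + 197.33*I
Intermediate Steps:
A(q, L) = 5 (A(q, L) = -3 + 8 = 5)
g(H) = 2*H*(-11 + H) (g(H) = (H + H)*(H - 11) = (2*H)*(-11 + H) = 2*H*(-11 + H))
√(-38880 + g(A(18, 22))) + 78038 = √(-38880 + 2*5*(-11 + 5)) + 78038 = √(-38880 + 2*5*(-6)) + 78038 = √(-38880 - 60) + 78038 = √(-38940) + 78038 = 2*I*√9735 + 78038 = 78038 + 2*I*√9735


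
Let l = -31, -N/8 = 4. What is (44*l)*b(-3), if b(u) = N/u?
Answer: -43648/3 ≈ -14549.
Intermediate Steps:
N = -32 (N = -8*4 = -32)
b(u) = -32/u
(44*l)*b(-3) = (44*(-31))*(-32/(-3)) = -(-43648)*(-1)/3 = -1364*32/3 = -43648/3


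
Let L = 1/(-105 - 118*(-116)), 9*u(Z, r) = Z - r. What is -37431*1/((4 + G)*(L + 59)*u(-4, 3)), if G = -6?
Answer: -4357192986/10683491 ≈ -407.84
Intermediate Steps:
u(Z, r) = -r/9 + Z/9 (u(Z, r) = (Z - r)/9 = -r/9 + Z/9)
L = 1/25868 (L = -1/116/(-223) = -1/223*(-1/116) = 1/25868 ≈ 3.8658e-5)
-37431*1/((4 + G)*(L + 59)*u(-4, 3)) = -37431*1/((4 - 6)*(1/25868 + 59)*(-⅑*3 + (⅑)*(-4))) = -37431*(-12934/(1526213*(-⅓ - 4/9))) = -37431/(1526213*(-7/9*(-2))/25868) = -37431/((1526213/25868)*(14/9)) = -37431/10683491/116406 = -37431*116406/10683491 = -4357192986/10683491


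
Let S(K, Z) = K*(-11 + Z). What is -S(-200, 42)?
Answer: 6200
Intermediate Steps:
-S(-200, 42) = -(-200)*(-11 + 42) = -(-200)*31 = -1*(-6200) = 6200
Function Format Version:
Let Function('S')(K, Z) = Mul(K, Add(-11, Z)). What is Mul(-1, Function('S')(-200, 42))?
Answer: 6200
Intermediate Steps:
Mul(-1, Function('S')(-200, 42)) = Mul(-1, Mul(-200, Add(-11, 42))) = Mul(-1, Mul(-200, 31)) = Mul(-1, -6200) = 6200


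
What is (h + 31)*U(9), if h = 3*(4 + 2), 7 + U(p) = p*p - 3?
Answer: 3479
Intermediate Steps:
U(p) = -10 + p**2 (U(p) = -7 + (p*p - 3) = -7 + (p**2 - 3) = -7 + (-3 + p**2) = -10 + p**2)
h = 18 (h = 3*6 = 18)
(h + 31)*U(9) = (18 + 31)*(-10 + 9**2) = 49*(-10 + 81) = 49*71 = 3479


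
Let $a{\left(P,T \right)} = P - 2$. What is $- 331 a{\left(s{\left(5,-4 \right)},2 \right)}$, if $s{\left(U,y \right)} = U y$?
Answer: $7282$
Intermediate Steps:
$a{\left(P,T \right)} = -2 + P$ ($a{\left(P,T \right)} = P - 2 = -2 + P$)
$- 331 a{\left(s{\left(5,-4 \right)},2 \right)} = - 331 \left(-2 + 5 \left(-4\right)\right) = - 331 \left(-2 - 20\right) = \left(-331\right) \left(-22\right) = 7282$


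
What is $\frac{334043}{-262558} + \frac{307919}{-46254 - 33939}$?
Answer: $- \frac{107634507101}{21055313694} \approx -5.112$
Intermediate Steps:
$\frac{334043}{-262558} + \frac{307919}{-46254 - 33939} = 334043 \left(- \frac{1}{262558}\right) + \frac{307919}{-80193} = - \frac{334043}{262558} + 307919 \left(- \frac{1}{80193}\right) = - \frac{334043}{262558} - \frac{307919}{80193} = - \frac{107634507101}{21055313694}$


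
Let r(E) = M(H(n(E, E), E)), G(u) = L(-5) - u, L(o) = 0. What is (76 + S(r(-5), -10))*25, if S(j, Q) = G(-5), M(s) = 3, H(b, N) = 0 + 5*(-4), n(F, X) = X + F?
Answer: 2025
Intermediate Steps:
n(F, X) = F + X
H(b, N) = -20 (H(b, N) = 0 - 20 = -20)
G(u) = -u (G(u) = 0 - u = -u)
r(E) = 3
S(j, Q) = 5 (S(j, Q) = -1*(-5) = 5)
(76 + S(r(-5), -10))*25 = (76 + 5)*25 = 81*25 = 2025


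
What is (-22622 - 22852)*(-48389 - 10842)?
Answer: 2693470494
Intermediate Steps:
(-22622 - 22852)*(-48389 - 10842) = -45474*(-59231) = 2693470494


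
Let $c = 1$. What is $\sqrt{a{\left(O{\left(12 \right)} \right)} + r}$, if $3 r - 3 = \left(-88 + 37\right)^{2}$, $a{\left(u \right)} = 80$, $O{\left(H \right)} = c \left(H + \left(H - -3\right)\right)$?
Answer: $2 \sqrt{237} \approx 30.79$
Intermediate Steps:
$O{\left(H \right)} = 3 + 2 H$ ($O{\left(H \right)} = 1 \left(H + \left(H - -3\right)\right) = 1 \left(H + \left(H + 3\right)\right) = 1 \left(H + \left(3 + H\right)\right) = 1 \left(3 + 2 H\right) = 3 + 2 H$)
$r = 868$ ($r = 1 + \frac{\left(-88 + 37\right)^{2}}{3} = 1 + \frac{\left(-51\right)^{2}}{3} = 1 + \frac{1}{3} \cdot 2601 = 1 + 867 = 868$)
$\sqrt{a{\left(O{\left(12 \right)} \right)} + r} = \sqrt{80 + 868} = \sqrt{948} = 2 \sqrt{237}$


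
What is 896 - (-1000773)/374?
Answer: 78581/22 ≈ 3571.9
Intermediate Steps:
896 - (-1000773)/374 = 896 - 633*(-93/22) = 896 + 58869/22 = 78581/22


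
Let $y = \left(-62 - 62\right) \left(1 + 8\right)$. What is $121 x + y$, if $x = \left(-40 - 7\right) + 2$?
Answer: $-6561$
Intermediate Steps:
$y = -1116$ ($y = \left(-124\right) 9 = -1116$)
$x = -45$ ($x = -47 + 2 = -45$)
$121 x + y = 121 \left(-45\right) - 1116 = -5445 - 1116 = -6561$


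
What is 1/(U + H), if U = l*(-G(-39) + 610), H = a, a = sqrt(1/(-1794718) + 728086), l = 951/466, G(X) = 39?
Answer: 75691569399058/40908671384219851 - 108578*sqrt(2345174252343836346)/122726014152659553 ≈ 0.00049540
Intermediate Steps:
l = 951/466 (l = 951*(1/466) = 951/466 ≈ 2.0408)
a = sqrt(2345174252343836346)/1794718 (a = sqrt(-1/1794718 + 728086) = sqrt(1306709049747/1794718) = sqrt(2345174252343836346)/1794718 ≈ 853.28)
H = sqrt(2345174252343836346)/1794718 ≈ 853.28
U = 543021/466 (U = 951*(-1*39 + 610)/466 = 951*(-39 + 610)/466 = (951/466)*571 = 543021/466 ≈ 1165.3)
1/(U + H) = 1/(543021/466 + sqrt(2345174252343836346)/1794718)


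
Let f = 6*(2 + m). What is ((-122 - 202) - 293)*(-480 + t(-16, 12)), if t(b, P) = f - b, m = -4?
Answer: 293692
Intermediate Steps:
f = -12 (f = 6*(2 - 4) = 6*(-2) = -12)
t(b, P) = -12 - b
((-122 - 202) - 293)*(-480 + t(-16, 12)) = ((-122 - 202) - 293)*(-480 + (-12 - 1*(-16))) = (-324 - 293)*(-480 + (-12 + 16)) = -617*(-480 + 4) = -617*(-476) = 293692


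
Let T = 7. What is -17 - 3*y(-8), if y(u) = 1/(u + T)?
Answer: -14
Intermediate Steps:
y(u) = 1/(7 + u) (y(u) = 1/(u + 7) = 1/(7 + u))
-17 - 3*y(-8) = -17 - 3/(7 - 8) = -17 - 3/(-1) = -17 - 3*(-1) = -17 + 3 = -14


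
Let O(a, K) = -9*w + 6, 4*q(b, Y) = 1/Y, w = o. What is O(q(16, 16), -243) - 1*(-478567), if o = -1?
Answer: 478582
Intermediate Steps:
w = -1
q(b, Y) = 1/(4*Y)
O(a, K) = 15 (O(a, K) = -9*(-1) + 6 = 9 + 6 = 15)
O(q(16, 16), -243) - 1*(-478567) = 15 - 1*(-478567) = 15 + 478567 = 478582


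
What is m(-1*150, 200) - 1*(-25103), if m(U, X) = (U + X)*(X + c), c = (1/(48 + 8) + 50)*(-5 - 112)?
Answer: -7210041/28 ≈ -2.5750e+5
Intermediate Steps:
c = -327717/56 (c = (1/56 + 50)*(-117) = (2801/56)*(-117) = -327717/56 ≈ -5852.1)
m(U, X) = (-327717/56 + X)*(U + X) (m(U, X) = (U + X)*(X - 327717/56) = (U + X)*(-327717/56 + X) = (-327717/56 + X)*(U + X))
m(-1*150, 200) - 1*(-25103) = (200² - (-327717)*150/56 - 327717/56*200 - 1*150*200) - 1*(-25103) = (40000 - 327717/56*(-150) - 8192925/7 - 150*200) + 25103 = (40000 + 24578775/28 - 8192925/7 - 30000) + 25103 = -7912925/28 + 25103 = -7210041/28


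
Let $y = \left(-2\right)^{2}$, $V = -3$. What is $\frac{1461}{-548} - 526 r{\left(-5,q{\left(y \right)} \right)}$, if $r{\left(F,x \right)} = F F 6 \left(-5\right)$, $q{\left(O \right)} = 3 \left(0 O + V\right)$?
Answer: $\frac{216184539}{548} \approx 3.945 \cdot 10^{5}$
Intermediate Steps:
$y = 4$
$q{\left(O \right)} = -9$ ($q{\left(O \right)} = 3 \left(0 O - 3\right) = 3 \left(0 - 3\right) = 3 \left(-3\right) = -9$)
$r{\left(F,x \right)} = - 30 F^{2}$ ($r{\left(F,x \right)} = F^{2} \left(-30\right) = - 30 F^{2}$)
$\frac{1461}{-548} - 526 r{\left(-5,q{\left(y \right)} \right)} = \frac{1461}{-548} - 526 \left(- 30 \left(-5\right)^{2}\right) = 1461 \left(- \frac{1}{548}\right) - 526 \left(\left(-30\right) 25\right) = - \frac{1461}{548} - -394500 = - \frac{1461}{548} + 394500 = \frac{216184539}{548}$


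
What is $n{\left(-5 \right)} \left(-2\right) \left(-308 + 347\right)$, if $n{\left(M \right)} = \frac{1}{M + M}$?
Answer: $\frac{39}{5} \approx 7.8$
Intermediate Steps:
$n{\left(M \right)} = \frac{1}{2 M}$
$n{\left(-5 \right)} \left(-2\right) \left(-308 + 347\right) = \frac{1}{2 \left(-5\right)} \left(-2\right) \left(-308 + 347\right) = \frac{1}{2} \left(- \frac{1}{5}\right) \left(-2\right) 39 = \left(- \frac{1}{10}\right) \left(-2\right) 39 = \frac{1}{5} \cdot 39 = \frac{39}{5}$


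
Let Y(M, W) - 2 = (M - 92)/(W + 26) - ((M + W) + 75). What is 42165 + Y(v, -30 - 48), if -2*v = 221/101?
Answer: 442983977/10504 ≈ 42173.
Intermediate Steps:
v = -221/202 (v = -221/(2*101) = -½*221/101 = -221/202 ≈ -1.0941)
Y(M, W) = -73 - M - W + (-92 + M)/(26 + W) (Y(M, W) = 2 + ((M - 92)/(W + 26) - ((M + W) + 75)) = 2 + ((-92 + M)/(26 + W) - (75 + M + W)) = 2 + ((-92 + M)/(26 + W) + (-75 - M - W)) = 2 + (-75 - M - W + (-92 + M)/(26 + W)) = -73 - M - W + (-92 + M)/(26 + W))
42165 + Y(v, -30 - 48) = 42165 + (-1990 - (-30 - 48)² - 99*(-30 - 48) - 25*(-221/202) - 1*(-221/202)*(-30 - 48))/(26 + (-30 - 48)) = 42165 + (-1990 - 1*(-78)² - 99*(-78) + 5525/202 - 1*(-221/202)*(-78))/(26 - 78) = 42165 + (-1990 - 1*6084 + 7722 + 5525/202 - 8619/101)/(-52) = 42165 - (-1990 - 6084 + 7722 + 5525/202 - 8619/101)/52 = 42165 - 1/52*(-82817/202) = 42165 + 82817/10504 = 442983977/10504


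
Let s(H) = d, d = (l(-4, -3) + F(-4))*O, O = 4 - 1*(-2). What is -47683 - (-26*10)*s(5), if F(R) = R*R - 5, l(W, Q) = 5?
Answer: -22723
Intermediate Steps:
O = 6 (O = 4 + 2 = 6)
F(R) = -5 + R² (F(R) = R² - 5 = -5 + R²)
d = 96 (d = (5 + (-5 + (-4)²))*6 = (5 + (-5 + 16))*6 = (5 + 11)*6 = 16*6 = 96)
s(H) = 96
-47683 - (-26*10)*s(5) = -47683 - (-26*10)*96 = -47683 - (-260)*96 = -47683 - 1*(-24960) = -47683 + 24960 = -22723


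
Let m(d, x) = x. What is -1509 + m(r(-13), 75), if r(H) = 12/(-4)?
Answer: -1434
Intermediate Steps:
r(H) = -3 (r(H) = 12*(-¼) = -3)
-1509 + m(r(-13), 75) = -1509 + 75 = -1434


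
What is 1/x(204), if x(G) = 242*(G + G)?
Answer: 1/98736 ≈ 1.0128e-5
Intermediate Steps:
x(G) = 484*G (x(G) = 242*(2*G) = 484*G)
1/x(204) = 1/(484*204) = 1/98736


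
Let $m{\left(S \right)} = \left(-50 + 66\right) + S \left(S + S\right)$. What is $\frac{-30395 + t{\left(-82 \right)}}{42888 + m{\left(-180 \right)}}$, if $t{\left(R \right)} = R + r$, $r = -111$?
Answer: $- \frac{7647}{26926} \approx -0.284$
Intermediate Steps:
$t{\left(R \right)} = -111 + R$ ($t{\left(R \right)} = R - 111 = -111 + R$)
$m{\left(S \right)} = 16 + 2 S^{2}$ ($m{\left(S \right)} = 16 + S 2 S = 16 + 2 S^{2}$)
$\frac{-30395 + t{\left(-82 \right)}}{42888 + m{\left(-180 \right)}} = \frac{-30395 - 193}{42888 + \left(16 + 2 \left(-180\right)^{2}\right)} = \frac{-30395 - 193}{42888 + \left(16 + 2 \cdot 32400\right)} = - \frac{30588}{42888 + \left(16 + 64800\right)} = - \frac{30588}{42888 + 64816} = - \frac{30588}{107704} = \left(-30588\right) \frac{1}{107704} = - \frac{7647}{26926}$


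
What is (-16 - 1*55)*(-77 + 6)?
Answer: 5041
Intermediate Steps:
(-16 - 1*55)*(-77 + 6) = (-16 - 55)*(-71) = -71*(-71) = 5041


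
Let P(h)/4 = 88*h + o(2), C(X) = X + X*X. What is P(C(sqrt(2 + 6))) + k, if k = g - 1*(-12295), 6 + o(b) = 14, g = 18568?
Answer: 33711 + 704*sqrt(2) ≈ 34707.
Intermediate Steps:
o(b) = 8 (o(b) = -6 + 14 = 8)
C(X) = X + X**2
k = 30863 (k = 18568 - 1*(-12295) = 18568 + 12295 = 30863)
P(h) = 32 + 352*h (P(h) = 4*(88*h + 8) = 4*(8 + 88*h) = 32 + 352*h)
P(C(sqrt(2 + 6))) + k = (32 + 352*(sqrt(2 + 6)*(1 + sqrt(2 + 6)))) + 30863 = (32 + 352*(sqrt(8)*(1 + sqrt(8)))) + 30863 = (32 + 352*((2*sqrt(2))*(1 + 2*sqrt(2)))) + 30863 = (32 + 352*(2*sqrt(2)*(1 + 2*sqrt(2)))) + 30863 = (32 + 704*sqrt(2)*(1 + 2*sqrt(2))) + 30863 = 30895 + 704*sqrt(2)*(1 + 2*sqrt(2))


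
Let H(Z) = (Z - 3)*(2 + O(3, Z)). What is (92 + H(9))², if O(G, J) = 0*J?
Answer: 10816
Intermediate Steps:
O(G, J) = 0
H(Z) = -6 + 2*Z (H(Z) = (Z - 3)*(2 + 0) = (-3 + Z)*2 = -6 + 2*Z)
(92 + H(9))² = (92 + (-6 + 2*9))² = (92 + (-6 + 18))² = (92 + 12)² = 104² = 10816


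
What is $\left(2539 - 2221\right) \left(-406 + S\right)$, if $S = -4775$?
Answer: $-1647558$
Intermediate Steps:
$\left(2539 - 2221\right) \left(-406 + S\right) = \left(2539 - 2221\right) \left(-406 - 4775\right) = 318 \left(-5181\right) = -1647558$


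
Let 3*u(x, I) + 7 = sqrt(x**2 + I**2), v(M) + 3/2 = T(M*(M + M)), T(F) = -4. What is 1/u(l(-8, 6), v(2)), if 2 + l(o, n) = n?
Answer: -84/11 - 6*sqrt(185)/11 ≈ -15.055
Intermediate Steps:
l(o, n) = -2 + n
v(M) = -11/2 (v(M) = -3/2 - 4 = -11/2)
u(x, I) = -7/3 + sqrt(I**2 + x**2)/3 (u(x, I) = -7/3 + sqrt(x**2 + I**2)/3 = -7/3 + sqrt(I**2 + x**2)/3)
1/u(l(-8, 6), v(2)) = 1/(-7/3 + sqrt((-11/2)**2 + (-2 + 6)**2)/3) = 1/(-7/3 + sqrt(121/4 + 4**2)/3) = 1/(-7/3 + sqrt(121/4 + 16)/3) = 1/(-7/3 + sqrt(185/4)/3) = 1/(-7/3 + (sqrt(185)/2)/3) = 1/(-7/3 + sqrt(185)/6)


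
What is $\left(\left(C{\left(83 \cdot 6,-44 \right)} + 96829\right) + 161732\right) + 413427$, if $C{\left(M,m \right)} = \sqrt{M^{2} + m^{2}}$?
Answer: $671988 + 2 \sqrt{62485} \approx 6.7249 \cdot 10^{5}$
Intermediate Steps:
$\left(\left(C{\left(83 \cdot 6,-44 \right)} + 96829\right) + 161732\right) + 413427 = \left(\left(\sqrt{\left(83 \cdot 6\right)^{2} + \left(-44\right)^{2}} + 96829\right) + 161732\right) + 413427 = \left(\left(\sqrt{498^{2} + 1936} + 96829\right) + 161732\right) + 413427 = \left(\left(\sqrt{248004 + 1936} + 96829\right) + 161732\right) + 413427 = \left(\left(\sqrt{249940} + 96829\right) + 161732\right) + 413427 = \left(\left(2 \sqrt{62485} + 96829\right) + 161732\right) + 413427 = \left(\left(96829 + 2 \sqrt{62485}\right) + 161732\right) + 413427 = \left(258561 + 2 \sqrt{62485}\right) + 413427 = 671988 + 2 \sqrt{62485}$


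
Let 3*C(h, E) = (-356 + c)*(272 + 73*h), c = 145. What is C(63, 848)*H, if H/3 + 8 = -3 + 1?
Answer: 10277810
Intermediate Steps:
H = -30 (H = -24 + 3*(-3 + 1) = -24 + 3*(-2) = -24 - 6 = -30)
C(h, E) = -57392/3 - 15403*h/3 (C(h, E) = ((-356 + 145)*(272 + 73*h))/3 = (-211*(272 + 73*h))/3 = (-57392 - 15403*h)/3 = -57392/3 - 15403*h/3)
C(63, 848)*H = (-57392/3 - 15403/3*63)*(-30) = (-57392/3 - 323463)*(-30) = -1027781/3*(-30) = 10277810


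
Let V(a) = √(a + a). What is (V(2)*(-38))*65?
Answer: -4940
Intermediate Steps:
V(a) = √2*√a (V(a) = √(2*a) = √2*√a)
(V(2)*(-38))*65 = ((√2*√2)*(-38))*65 = (2*(-38))*65 = -76*65 = -4940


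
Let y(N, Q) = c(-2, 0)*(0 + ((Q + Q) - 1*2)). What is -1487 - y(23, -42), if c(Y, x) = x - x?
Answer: -1487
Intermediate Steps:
c(Y, x) = 0
y(N, Q) = 0 (y(N, Q) = 0*(0 + ((Q + Q) - 1*2)) = 0*(0 + (2*Q - 2)) = 0*(0 + (-2 + 2*Q)) = 0*(-2 + 2*Q) = 0)
-1487 - y(23, -42) = -1487 - 1*0 = -1487 + 0 = -1487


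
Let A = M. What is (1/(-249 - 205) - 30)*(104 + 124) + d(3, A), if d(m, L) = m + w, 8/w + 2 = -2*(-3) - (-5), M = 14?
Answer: -13967201/2043 ≈ -6836.6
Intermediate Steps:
w = 8/9 (w = 8/(-2 + (-2*(-3) - (-5))) = 8/(-2 + (6 - 1*(-5))) = 8/(-2 + (6 + 5)) = 8/(-2 + 11) = 8/9 ≈ 0.88889)
A = 14
d(m, L) = 8/9 + m (d(m, L) = m + 8/9 = 8/9 + m)
(1/(-249 - 205) - 30)*(104 + 124) + d(3, A) = (1/(-249 - 205) - 30)*(104 + 124) + (8/9 + 3) = (1/(-454) - 30)*228 + 35/9 = (-1/454 - 30)*228 + 35/9 = -13621/454*228 + 35/9 = -1552794/227 + 35/9 = -13967201/2043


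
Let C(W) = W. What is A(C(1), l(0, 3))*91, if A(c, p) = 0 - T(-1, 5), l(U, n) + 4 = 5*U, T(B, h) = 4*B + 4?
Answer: 0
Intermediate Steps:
T(B, h) = 4 + 4*B
l(U, n) = -4 + 5*U
A(c, p) = 0 (A(c, p) = 0 - (4 + 4*(-1)) = 0 - (4 - 4) = 0 - 1*0 = 0 + 0 = 0)
A(C(1), l(0, 3))*91 = 0*91 = 0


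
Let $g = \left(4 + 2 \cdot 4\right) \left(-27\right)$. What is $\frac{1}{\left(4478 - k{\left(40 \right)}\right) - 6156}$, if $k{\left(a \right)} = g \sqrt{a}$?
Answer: $\frac{839}{691678} + \frac{162 \sqrt{10}}{345839} \approx 0.0026943$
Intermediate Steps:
$g = -324$ ($g = \left(4 + 8\right) \left(-27\right) = 12 \left(-27\right) = -324$)
$k{\left(a \right)} = - 324 \sqrt{a}$
$\frac{1}{\left(4478 - k{\left(40 \right)}\right) - 6156} = \frac{1}{\left(4478 - - 324 \sqrt{40}\right) - 6156} = \frac{1}{\left(4478 - - 324 \cdot 2 \sqrt{10}\right) - 6156} = \frac{1}{\left(4478 - - 648 \sqrt{10}\right) - 6156} = \frac{1}{\left(4478 + 648 \sqrt{10}\right) - 6156} = \frac{1}{-1678 + 648 \sqrt{10}}$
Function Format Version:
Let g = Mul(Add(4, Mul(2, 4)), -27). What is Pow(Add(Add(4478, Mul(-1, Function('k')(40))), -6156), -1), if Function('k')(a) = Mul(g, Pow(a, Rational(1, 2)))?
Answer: Add(Rational(839, 691678), Mul(Rational(162, 345839), Pow(10, Rational(1, 2)))) ≈ 0.0026943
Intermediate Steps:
g = -324 (g = Mul(Add(4, 8), -27) = Mul(12, -27) = -324)
Function('k')(a) = Mul(-324, Pow(a, Rational(1, 2)))
Pow(Add(Add(4478, Mul(-1, Function('k')(40))), -6156), -1) = Pow(Add(Add(4478, Mul(-1, Mul(-324, Pow(40, Rational(1, 2))))), -6156), -1) = Pow(Add(Add(4478, Mul(-1, Mul(-324, Mul(2, Pow(10, Rational(1, 2)))))), -6156), -1) = Pow(Add(Add(4478, Mul(-1, Mul(-648, Pow(10, Rational(1, 2))))), -6156), -1) = Pow(Add(Add(4478, Mul(648, Pow(10, Rational(1, 2)))), -6156), -1) = Pow(Add(-1678, Mul(648, Pow(10, Rational(1, 2)))), -1)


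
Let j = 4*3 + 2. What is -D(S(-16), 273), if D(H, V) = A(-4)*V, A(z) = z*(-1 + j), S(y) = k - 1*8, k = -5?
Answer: 14196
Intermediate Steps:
S(y) = -13 (S(y) = -5 - 1*8 = -5 - 8 = -13)
j = 14 (j = 12 + 2 = 14)
A(z) = 13*z (A(z) = z*(-1 + 14) = z*13 = 13*z)
D(H, V) = -52*V (D(H, V) = (13*(-4))*V = -52*V)
-D(S(-16), 273) = -(-52)*273 = -1*(-14196) = 14196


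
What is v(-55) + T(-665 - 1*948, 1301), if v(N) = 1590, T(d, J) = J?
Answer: 2891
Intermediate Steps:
v(-55) + T(-665 - 1*948, 1301) = 1590 + 1301 = 2891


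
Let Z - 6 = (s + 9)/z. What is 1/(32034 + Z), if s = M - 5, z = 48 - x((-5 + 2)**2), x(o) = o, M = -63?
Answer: 39/1249501 ≈ 3.1212e-5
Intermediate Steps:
z = 39 (z = 48 - (-5 + 2)**2 = 48 - 1*(-3)**2 = 48 - 1*9 = 48 - 9 = 39)
s = -68 (s = -63 - 5 = -68)
Z = 175/39 (Z = 6 + (-68 + 9)/39 = 6 - 59*1/39 = 6 - 59/39 = 175/39 ≈ 4.4872)
1/(32034 + Z) = 1/(32034 + 175/39) = 1/(1249501/39) = 39/1249501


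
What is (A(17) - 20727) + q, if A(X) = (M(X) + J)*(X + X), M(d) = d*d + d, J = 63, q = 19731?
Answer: 11550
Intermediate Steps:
M(d) = d + d² (M(d) = d² + d = d + d²)
A(X) = 2*X*(63 + X*(1 + X)) (A(X) = (X*(1 + X) + 63)*(X + X) = (63 + X*(1 + X))*(2*X) = 2*X*(63 + X*(1 + X)))
(A(17) - 20727) + q = (2*17*(63 + 17*(1 + 17)) - 20727) + 19731 = (2*17*(63 + 17*18) - 20727) + 19731 = (2*17*(63 + 306) - 20727) + 19731 = (2*17*369 - 20727) + 19731 = (12546 - 20727) + 19731 = -8181 + 19731 = 11550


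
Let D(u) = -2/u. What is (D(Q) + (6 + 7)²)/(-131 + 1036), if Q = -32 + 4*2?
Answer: 2029/10860 ≈ 0.18683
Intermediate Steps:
Q = -24 (Q = -32 + 8 = -24)
(D(Q) + (6 + 7)²)/(-131 + 1036) = (-2/(-24) + (6 + 7)²)/(-131 + 1036) = (-2*(-1/24) + 13²)/905 = (1/12 + 169)*(1/905) = (2029/12)*(1/905) = 2029/10860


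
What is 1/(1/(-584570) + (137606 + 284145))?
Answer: 584570/246542982069 ≈ 2.3711e-6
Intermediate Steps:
1/(1/(-584570) + (137606 + 284145)) = 1/(-1/584570 + 421751) = 1/(246542982069/584570) = 584570/246542982069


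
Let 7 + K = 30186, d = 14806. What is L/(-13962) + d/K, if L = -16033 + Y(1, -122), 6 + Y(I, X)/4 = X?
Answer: 235344309/140453066 ≈ 1.6756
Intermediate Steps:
K = 30179 (K = -7 + 30186 = 30179)
Y(I, X) = -24 + 4*X
L = -16545 (L = -16033 + (-24 + 4*(-122)) = -16033 + (-24 - 488) = -16033 - 512 = -16545)
L/(-13962) + d/K = -16545/(-13962) + 14806/30179 = -16545*(-1/13962) + 14806*(1/30179) = 5515/4654 + 14806/30179 = 235344309/140453066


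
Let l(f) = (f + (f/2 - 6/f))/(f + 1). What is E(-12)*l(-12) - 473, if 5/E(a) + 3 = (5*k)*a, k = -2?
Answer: -1217327/2574 ≈ -472.93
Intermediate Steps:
E(a) = 5/(-3 - 10*a) (E(a) = 5/(-3 + (5*(-2))*a) = 5/(-3 - 10*a))
l(f) = (-6/f + 3*f/2)/(1 + f) (l(f) = (f + (f*(1/2) - 6/f))/(1 + f) = (f + (f/2 - 6/f))/(1 + f) = (-6/f + 3*f/2)/(1 + f))
E(-12)*l(-12) - 473 = (5/(-3 - 10*(-12)))*((3/2)*(-4 + (-12)**2)/(-12*(1 - 12))) - 473 = (5/(-3 + 120))*((3/2)*(-1/12)*(-4 + 144)/(-11)) - 473 = (5/117)*((3/2)*(-1/12)*(-1/11)*140) - 473 = (5*(1/117))*(35/22) - 473 = (5/117)*(35/22) - 473 = 175/2574 - 473 = -1217327/2574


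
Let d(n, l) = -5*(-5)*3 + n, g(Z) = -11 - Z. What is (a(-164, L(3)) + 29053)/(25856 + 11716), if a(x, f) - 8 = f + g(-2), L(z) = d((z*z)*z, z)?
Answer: 4859/6262 ≈ 0.77595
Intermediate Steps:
d(n, l) = 75 + n (d(n, l) = 25*3 + n = 75 + n)
L(z) = 75 + z**3 (L(z) = 75 + (z*z)*z = 75 + z**2*z = 75 + z**3)
a(x, f) = -1 + f (a(x, f) = 8 + (f + (-11 - 1*(-2))) = 8 + (f + (-11 + 2)) = 8 + (f - 9) = 8 + (-9 + f) = -1 + f)
(a(-164, L(3)) + 29053)/(25856 + 11716) = ((-1 + (75 + 3**3)) + 29053)/(25856 + 11716) = ((-1 + (75 + 27)) + 29053)/37572 = ((-1 + 102) + 29053)*(1/37572) = (101 + 29053)*(1/37572) = 29154*(1/37572) = 4859/6262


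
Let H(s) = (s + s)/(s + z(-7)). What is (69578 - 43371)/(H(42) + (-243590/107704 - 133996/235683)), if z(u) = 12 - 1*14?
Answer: -1663096340028060/46338808267 ≈ -35890.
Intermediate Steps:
z(u) = -2 (z(u) = 12 - 14 = -2)
H(s) = 2*s/(-2 + s) (H(s) = (s + s)/(s - 2) = (2*s)/(-2 + s) = 2*s/(-2 + s))
(69578 - 43371)/(H(42) + (-243590/107704 - 133996/235683)) = (69578 - 43371)/(2*42/(-2 + 42) + (-243590/107704 - 133996/235683)) = 26207/(2*42/40 + (-243590*1/107704 - 133996*1/235683)) = 26207/(2*42*(1/40) + (-121795/53852 - 133996/235683)) = 26207/(21/10 - 35920963577/12692000916) = 26207/(-46338808267/63460004580) = 26207*(-63460004580/46338808267) = -1663096340028060/46338808267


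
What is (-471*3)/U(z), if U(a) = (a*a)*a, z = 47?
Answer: -1413/103823 ≈ -0.013610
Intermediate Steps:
U(a) = a**3 (U(a) = a**2*a = a**3)
(-471*3)/U(z) = (-471*3)/(47**3) = -1413/103823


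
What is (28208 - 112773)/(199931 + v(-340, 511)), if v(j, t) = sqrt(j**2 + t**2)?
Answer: -3381433003/7994405608 + 16913*sqrt(376721)/7994405608 ≈ -0.42168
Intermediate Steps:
(28208 - 112773)/(199931 + v(-340, 511)) = (28208 - 112773)/(199931 + sqrt((-340)**2 + 511**2)) = -84565/(199931 + sqrt(115600 + 261121)) = -84565/(199931 + sqrt(376721))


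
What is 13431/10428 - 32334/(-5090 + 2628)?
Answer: 5609789/388996 ≈ 14.421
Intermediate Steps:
13431/10428 - 32334/(-5090 + 2628) = 13431*(1/10428) - 32334/(-2462) = 407/316 - 32334*(-1/2462) = 407/316 + 16167/1231 = 5609789/388996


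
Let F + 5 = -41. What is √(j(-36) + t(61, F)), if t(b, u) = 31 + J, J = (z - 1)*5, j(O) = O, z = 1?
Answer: I*√5 ≈ 2.2361*I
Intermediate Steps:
F = -46 (F = -5 - 41 = -46)
J = 0 (J = (1 - 1)*5 = 0*5 = 0)
t(b, u) = 31 (t(b, u) = 31 + 0 = 31)
√(j(-36) + t(61, F)) = √(-36 + 31) = √(-5) = I*√5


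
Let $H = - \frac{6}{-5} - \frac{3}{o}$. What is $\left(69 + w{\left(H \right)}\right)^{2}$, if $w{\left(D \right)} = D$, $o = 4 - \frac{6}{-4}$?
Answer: $\frac{14676561}{3025} \approx 4851.8$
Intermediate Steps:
$o = \frac{11}{2}$ ($o = 4 - 6 \left(- \frac{1}{4}\right) = 4 - - \frac{3}{2} = 4 + \frac{3}{2} = \frac{11}{2} \approx 5.5$)
$H = \frac{36}{55}$ ($H = - \frac{6}{-5} - \frac{3}{\frac{11}{2}} = \left(-6\right) \left(- \frac{1}{5}\right) - \frac{6}{11} = \frac{6}{5} - \frac{6}{11} = \frac{36}{55} \approx 0.65455$)
$\left(69 + w{\left(H \right)}\right)^{2} = \left(69 + \frac{36}{55}\right)^{2} = \left(\frac{3831}{55}\right)^{2} = \frac{14676561}{3025}$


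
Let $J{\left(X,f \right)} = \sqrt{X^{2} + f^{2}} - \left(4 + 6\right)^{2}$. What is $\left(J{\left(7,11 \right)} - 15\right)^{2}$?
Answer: $\left(115 - \sqrt{170}\right)^{2} \approx 10396.0$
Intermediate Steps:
$J{\left(X,f \right)} = -100 + \sqrt{X^{2} + f^{2}}$ ($J{\left(X,f \right)} = \sqrt{X^{2} + f^{2}} - 10^{2} = \sqrt{X^{2} + f^{2}} - 100 = -100 + \sqrt{X^{2} + f^{2}}$)
$\left(J{\left(7,11 \right)} - 15\right)^{2} = \left(\left(-100 + \sqrt{7^{2} + 11^{2}}\right) - 15\right)^{2} = \left(\left(-100 + \sqrt{49 + 121}\right) - 15\right)^{2} = \left(\left(-100 + \sqrt{170}\right) - 15\right)^{2} = \left(-115 + \sqrt{170}\right)^{2}$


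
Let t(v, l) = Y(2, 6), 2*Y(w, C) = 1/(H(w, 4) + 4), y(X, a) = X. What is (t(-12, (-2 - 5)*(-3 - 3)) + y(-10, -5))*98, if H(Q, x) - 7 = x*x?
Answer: -26411/27 ≈ -978.19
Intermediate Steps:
H(Q, x) = 7 + x² (H(Q, x) = 7 + x*x = 7 + x²)
Y(w, C) = 1/54 (Y(w, C) = 1/(2*((7 + 4²) + 4)) = 1/(2*((7 + 16) + 4)) = 1/(2*(23 + 4)) = (½)/27 = (½)*(1/27) = 1/54)
t(v, l) = 1/54
(t(-12, (-2 - 5)*(-3 - 3)) + y(-10, -5))*98 = (1/54 - 10)*98 = -539/54*98 = -26411/27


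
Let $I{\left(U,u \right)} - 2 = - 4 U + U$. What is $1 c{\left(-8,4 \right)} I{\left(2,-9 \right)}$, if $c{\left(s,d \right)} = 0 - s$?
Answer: $-32$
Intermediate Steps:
$c{\left(s,d \right)} = - s$
$I{\left(U,u \right)} = 2 - 3 U$ ($I{\left(U,u \right)} = 2 + \left(- 4 U + U\right) = 2 - 3 U$)
$1 c{\left(-8,4 \right)} I{\left(2,-9 \right)} = 1 \left(\left(-1\right) \left(-8\right)\right) \left(2 - 6\right) = 1 \cdot 8 \left(2 - 6\right) = 8 \left(-4\right) = -32$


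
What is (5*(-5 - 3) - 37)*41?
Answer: -3157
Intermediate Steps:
(5*(-5 - 3) - 37)*41 = (5*(-8) - 37)*41 = (-40 - 37)*41 = -77*41 = -3157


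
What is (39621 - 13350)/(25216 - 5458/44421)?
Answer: 166712013/160016354 ≈ 1.0418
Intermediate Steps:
(39621 - 13350)/(25216 - 5458/44421) = 26271/(25216 - 5458*1/44421) = 26271/(25216 - 5458/44421) = 26271/(1120114478/44421) = 26271*(44421/1120114478) = 166712013/160016354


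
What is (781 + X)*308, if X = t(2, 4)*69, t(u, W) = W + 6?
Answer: 453068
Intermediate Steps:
t(u, W) = 6 + W
X = 690 (X = (6 + 4)*69 = 10*69 = 690)
(781 + X)*308 = (781 + 690)*308 = 1471*308 = 453068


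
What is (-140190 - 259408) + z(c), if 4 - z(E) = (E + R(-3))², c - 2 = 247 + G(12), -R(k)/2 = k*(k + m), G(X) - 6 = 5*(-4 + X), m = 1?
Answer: -479683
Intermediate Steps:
G(X) = -14 + 5*X (G(X) = 6 + 5*(-4 + X) = 6 + (-20 + 5*X) = -14 + 5*X)
R(k) = -2*k*(1 + k) (R(k) = -2*k*(k + 1) = -2*k*(1 + k))
c = 295 (c = 2 + (247 + (-14 + 5*12)) = 2 + (247 + (-14 + 60)) = 2 + (247 + 46) = 2 + 293 = 295)
z(E) = 4 - (-12 + E)² (z(E) = 4 - (E - 2*(-3)*(1 - 3))² = 4 - (E - 2*(-3)*(-2))² = 4 - (E - 12)² = 4 - (-12 + E)²)
(-140190 - 259408) + z(c) = (-140190 - 259408) + (4 - (-12 + 295)²) = -399598 + (4 - 1*283²) = -399598 + (4 - 1*80089) = -399598 + (4 - 80089) = -399598 - 80085 = -479683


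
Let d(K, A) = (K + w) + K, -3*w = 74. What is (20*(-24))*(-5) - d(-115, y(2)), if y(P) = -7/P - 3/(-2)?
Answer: 7964/3 ≈ 2654.7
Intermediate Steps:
w = -74/3 (w = -1/3*74 = -74/3 ≈ -24.667)
y(P) = 3/2 - 7/P (y(P) = -7/P - 3*(-1/2) = -7/P + 3/2 = 3/2 - 7/P)
d(K, A) = -74/3 + 2*K (d(K, A) = (K - 74/3) + K = (-74/3 + K) + K = -74/3 + 2*K)
(20*(-24))*(-5) - d(-115, y(2)) = (20*(-24))*(-5) - (-74/3 + 2*(-115)) = -480*(-5) - (-74/3 - 230) = 2400 - 1*(-764/3) = 2400 + 764/3 = 7964/3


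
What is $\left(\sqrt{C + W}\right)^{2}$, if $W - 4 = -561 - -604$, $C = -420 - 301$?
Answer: $-674$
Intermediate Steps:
$C = -721$
$W = 47$ ($W = 4 - -43 = 4 + \left(-561 + 604\right) = 4 + 43 = 47$)
$\left(\sqrt{C + W}\right)^{2} = \left(\sqrt{-721 + 47}\right)^{2} = \left(\sqrt{-674}\right)^{2} = \left(i \sqrt{674}\right)^{2} = -674$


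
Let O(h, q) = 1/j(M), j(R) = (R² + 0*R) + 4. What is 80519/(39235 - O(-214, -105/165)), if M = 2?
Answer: 644152/313879 ≈ 2.0522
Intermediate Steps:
j(R) = 4 + R² (j(R) = (R² + 0) + 4 = R² + 4 = 4 + R²)
O(h, q) = ⅛ (O(h, q) = 1/(4 + 2²) = 1/(4 + 4) = 1/8 = ⅛)
80519/(39235 - O(-214, -105/165)) = 80519/(39235 - 1*⅛) = 80519/(39235 - ⅛) = 80519/(313879/8) = 80519*(8/313879) = 644152/313879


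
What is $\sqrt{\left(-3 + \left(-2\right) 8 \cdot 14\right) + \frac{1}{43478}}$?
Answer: $\frac{i \sqrt{429106338390}}{43478} \approx 15.067 i$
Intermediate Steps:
$\sqrt{\left(-3 + \left(-2\right) 8 \cdot 14\right) + \frac{1}{43478}} = \sqrt{\left(-3 - 224\right) + \frac{1}{43478}} = \sqrt{-227 + \frac{1}{43478}} = \sqrt{- \frac{9869505}{43478}} = \frac{i \sqrt{429106338390}}{43478}$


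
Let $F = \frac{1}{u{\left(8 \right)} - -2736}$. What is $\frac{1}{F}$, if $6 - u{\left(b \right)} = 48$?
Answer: $2694$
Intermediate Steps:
$u{\left(b \right)} = -42$ ($u{\left(b \right)} = 6 - 48 = -42$)
$F = \frac{1}{2694}$ ($F = \frac{1}{-42 - -2736} = \frac{1}{-42 + \left(-251 + 2987\right)} = \frac{1}{-42 + 2736} = \frac{1}{2694} \approx 0.0003712$)
$\frac{1}{F} = \frac{1}{\frac{1}{2694}} = 2694$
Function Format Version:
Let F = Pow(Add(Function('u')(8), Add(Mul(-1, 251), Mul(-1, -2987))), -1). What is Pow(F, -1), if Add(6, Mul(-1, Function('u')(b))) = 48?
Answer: 2694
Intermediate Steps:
Function('u')(b) = -42 (Function('u')(b) = Add(6, Mul(-1, 48)) = Add(6, -48) = -42)
F = Rational(1, 2694) (F = Pow(Add(-42, Add(Mul(-1, 251), Mul(-1, -2987))), -1) = Pow(Add(-42, Add(-251, 2987)), -1) = Pow(Add(-42, 2736), -1) = Pow(2694, -1) = Rational(1, 2694) ≈ 0.00037120)
Pow(F, -1) = Pow(Rational(1, 2694), -1) = 2694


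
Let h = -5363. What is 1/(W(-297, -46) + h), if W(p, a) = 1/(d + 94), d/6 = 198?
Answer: -1282/6875365 ≈ -0.00018646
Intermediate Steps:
d = 1188 (d = 6*198 = 1188)
W(p, a) = 1/1282 (W(p, a) = 1/(1188 + 94) = 1/1282)
1/(W(-297, -46) + h) = 1/(1/1282 - 5363) = 1/(-6875365/1282) = -1282/6875365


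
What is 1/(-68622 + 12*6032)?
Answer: 1/3762 ≈ 0.00026582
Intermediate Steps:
1/(-68622 + 12*6032) = 1/(-68622 + 72384) = 1/3762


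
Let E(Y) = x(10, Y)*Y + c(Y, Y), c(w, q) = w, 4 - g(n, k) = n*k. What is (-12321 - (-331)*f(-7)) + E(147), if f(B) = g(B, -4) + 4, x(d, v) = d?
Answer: -17324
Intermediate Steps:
g(n, k) = 4 - k*n (g(n, k) = 4 - n*k = 4 - k*n)
f(B) = 8 + 4*B (f(B) = (4 - 1*(-4)*B) + 4 = (4 + 4*B) + 4 = 8 + 4*B)
E(Y) = 11*Y (E(Y) = 10*Y + Y = 11*Y)
(-12321 - (-331)*f(-7)) + E(147) = (-12321 - (-331)*(8 + 4*(-7))) + 11*147 = (-12321 - (-331)*(8 - 28)) + 1617 = (-12321 - (-331)*(-20)) + 1617 = (-12321 - 1*6620) + 1617 = (-12321 - 6620) + 1617 = -18941 + 1617 = -17324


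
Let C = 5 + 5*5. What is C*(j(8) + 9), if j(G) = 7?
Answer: 480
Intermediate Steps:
C = 30 (C = 5 + 25 = 30)
C*(j(8) + 9) = 30*(7 + 9) = 30*16 = 480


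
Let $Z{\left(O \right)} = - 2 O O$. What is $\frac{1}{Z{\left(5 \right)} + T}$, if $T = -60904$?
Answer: $- \frac{1}{60954} \approx -1.6406 \cdot 10^{-5}$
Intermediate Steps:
$Z{\left(O \right)} = - 2 O^{2}$
$\frac{1}{Z{\left(5 \right)} + T} = \frac{1}{- 2 \cdot 5^{2} - 60904} = \frac{1}{\left(-2\right) 25 - 60904} = \frac{1}{-50 - 60904} = \frac{1}{-60954} = - \frac{1}{60954}$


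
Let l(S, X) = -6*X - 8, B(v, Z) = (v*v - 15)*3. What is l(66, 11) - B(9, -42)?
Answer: -272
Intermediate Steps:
B(v, Z) = -45 + 3*v**2 (B(v, Z) = (v**2 - 15)*3 = (-15 + v**2)*3 = -45 + 3*v**2)
l(S, X) = -8 - 6*X
l(66, 11) - B(9, -42) = (-8 - 6*11) - (-45 + 3*9**2) = (-8 - 66) - (-45 + 3*81) = -74 - (-45 + 243) = -74 - 1*198 = -74 - 198 = -272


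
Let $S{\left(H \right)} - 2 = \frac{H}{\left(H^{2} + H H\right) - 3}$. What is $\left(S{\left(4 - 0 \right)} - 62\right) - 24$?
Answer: $- \frac{2432}{29} \approx -83.862$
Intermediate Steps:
$S{\left(H \right)} = 2 + \frac{H}{-3 + 2 H^{2}}$ ($S{\left(H \right)} = 2 + \frac{H}{\left(H^{2} + H H\right) - 3} = 2 + \frac{H}{\left(H^{2} + H^{2}\right) - 3} = 2 + \frac{H}{2 H^{2} - 3} = 2 + \frac{H}{-3 + 2 H^{2}}$)
$\left(S{\left(4 - 0 \right)} - 62\right) - 24 = \left(\frac{-6 + \left(4 - 0\right) + 4 \left(4 - 0\right)^{2}}{-3 + 2 \left(4 - 0\right)^{2}} - 62\right) - 24 = \left(\frac{-6 + \left(4 + 0\right) + 4 \left(4 + 0\right)^{2}}{-3 + 2 \left(4 + 0\right)^{2}} - 62\right) - 24 = \left(\frac{-6 + 4 + 4 \cdot 4^{2}}{-3 + 2 \cdot 4^{2}} - 62\right) - 24 = \left(\frac{-6 + 4 + 4 \cdot 16}{-3 + 2 \cdot 16} - 62\right) - 24 = \left(\frac{-6 + 4 + 64}{-3 + 32} - 62\right) - 24 = \left(\frac{1}{29} \cdot 62 - 62\right) - 24 = \left(\frac{62}{29} - 62\right) - 24 = - \frac{1736}{29} - 24 = - \frac{2432}{29}$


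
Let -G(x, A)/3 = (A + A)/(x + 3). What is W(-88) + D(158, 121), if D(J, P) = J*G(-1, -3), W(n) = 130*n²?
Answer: 1008142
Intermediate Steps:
G(x, A) = -6*A/(3 + x) (G(x, A) = -3*(A + A)/(x + 3) = -3*2*A/(3 + x) = -6*A/(3 + x))
D(J, P) = 9*J (D(J, P) = J*(-6*(-3)/(3 - 1)) = J*(-6*(-3)/2) = J*(-6*(-3)*½) = J*9 = 9*J)
W(-88) + D(158, 121) = 130*(-88)² + 9*158 = 130*7744 + 1422 = 1006720 + 1422 = 1008142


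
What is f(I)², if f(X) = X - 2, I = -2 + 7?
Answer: 9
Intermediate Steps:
I = 5
f(X) = -2 + X
f(I)² = (-2 + 5)² = 3² = 9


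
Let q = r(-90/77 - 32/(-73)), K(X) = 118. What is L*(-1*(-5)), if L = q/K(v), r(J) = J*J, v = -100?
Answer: 42148090/1864142819 ≈ 0.022610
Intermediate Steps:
r(J) = J**2
q = 16859236/31595641 (q = (-90/77 - 32/(-73))**2 = (-90*1/77 - 32*(-1/73))**2 = (-90/77 + 32/73)**2 = (-4106/5621)**2 = 16859236/31595641 ≈ 0.53359)
L = 8429618/1864142819 (L = (16859236/31595641)/118 = (16859236/31595641)*(1/118) = 8429618/1864142819 ≈ 0.0045220)
L*(-1*(-5)) = 8429618*(-1*(-5))/1864142819 = (8429618/1864142819)*5 = 42148090/1864142819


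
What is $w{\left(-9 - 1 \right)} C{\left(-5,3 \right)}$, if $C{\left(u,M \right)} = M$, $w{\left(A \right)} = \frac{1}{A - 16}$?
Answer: $- \frac{3}{26} \approx -0.11538$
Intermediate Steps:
$w{\left(A \right)} = \frac{1}{-16 + A}$
$w{\left(-9 - 1 \right)} C{\left(-5,3 \right)} = \frac{1}{-16 - 10} \cdot 3 = \frac{1}{-26} \cdot 3 = \left(- \frac{1}{26}\right) 3 = - \frac{3}{26}$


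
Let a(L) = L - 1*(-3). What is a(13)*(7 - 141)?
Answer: -2144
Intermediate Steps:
a(L) = 3 + L (a(L) = L + 3 = 3 + L)
a(13)*(7 - 141) = (3 + 13)*(7 - 141) = 16*(-134) = -2144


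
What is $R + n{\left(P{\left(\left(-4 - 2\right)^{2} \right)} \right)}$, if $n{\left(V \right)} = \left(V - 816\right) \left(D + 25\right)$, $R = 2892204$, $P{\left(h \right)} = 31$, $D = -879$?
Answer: $3562594$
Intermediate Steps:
$n{\left(V \right)} = 696864 - 854 V$ ($n{\left(V \right)} = \left(V - 816\right) \left(-879 + 25\right) = \left(-816 + V\right) \left(-854\right) = 696864 - 854 V$)
$R + n{\left(P{\left(\left(-4 - 2\right)^{2} \right)} \right)} = 2892204 + \left(696864 - 26474\right) = 2892204 + 670390 = 3562594$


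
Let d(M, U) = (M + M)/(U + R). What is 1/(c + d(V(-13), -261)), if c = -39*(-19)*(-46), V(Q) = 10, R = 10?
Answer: -251/8555606 ≈ -2.9337e-5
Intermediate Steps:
d(M, U) = 2*M/(10 + U) (d(M, U) = (M + M)/(U + 10) = (2*M)/(10 + U) = 2*M/(10 + U))
c = -34086 (c = 741*(-46) = -34086)
1/(c + d(V(-13), -261)) = 1/(-34086 + 2*10/(10 - 261)) = 1/(-34086 + 2*10/(-251)) = 1/(-34086 + 2*10*(-1/251)) = 1/(-34086 - 20/251) = 1/(-8555606/251) = -251/8555606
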